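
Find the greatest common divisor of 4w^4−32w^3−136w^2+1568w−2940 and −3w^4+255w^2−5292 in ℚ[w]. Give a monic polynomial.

w^2−49

Apply the Euclidean algorithm:
  4w^4−32w^3−136w^2+1568w−2940 = (−4/3)(−3w^4+255w^2−5292) + (−32w^3+204w^2+1568w−9996)
  −3w^4+255w^2−5292 = ((3/32)w+153/256)(−32w^3+204w^2+1568w−9996) + (−(891/64)w^2+43659/64)
  −32w^3+204w^2+1568w−9996 = ((2048/891)w−4352/297)(−(891/64)w^2+43659/64) + (0)
Last nonzero remainder: −(891/64)w^2+43659/64. Dividing through by −891/64 gives the monic gcd w^2−49.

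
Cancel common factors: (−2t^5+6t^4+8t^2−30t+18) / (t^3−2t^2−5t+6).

(−2t^3−2t^2−2t+6)/(t+2)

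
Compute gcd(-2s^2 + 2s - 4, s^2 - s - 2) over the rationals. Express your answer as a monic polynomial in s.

By polynomial division,
  -2s^2 + 2s - 4 = (-2)(s^2 - s - 2) + (-8)
  s^2 - s - 2 = (-(1/8)s^2 + (1/8)s + 1/4)(-8) + (0)
The last nonzero remainder is the constant -8, so the polynomials are coprime and gcd = 1.

1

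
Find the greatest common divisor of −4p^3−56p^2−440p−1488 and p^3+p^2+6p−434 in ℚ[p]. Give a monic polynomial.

By polynomial division,
  −4p^3−56p^2−440p−1488 = (−4)(p^3+p^2+6p−434) + (−52p^2−416p−3224)
  p^3+p^2+6p−434 = (−(1/52)p+7/52)(−52p^2−416p−3224) + (0)
Last nonzero remainder: −52p^2−416p−3224. Dividing through by −52 gives the monic gcd p^2+8p+62.

p^2+8p+62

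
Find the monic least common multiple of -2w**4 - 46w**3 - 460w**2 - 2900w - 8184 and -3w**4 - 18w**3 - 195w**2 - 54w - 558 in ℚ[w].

w**6 + 23w**5 + 233w**4 + 1519w**3 + 4782w**2 + 4350w + 12276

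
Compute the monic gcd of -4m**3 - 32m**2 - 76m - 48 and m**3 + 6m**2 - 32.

m + 4

Euclidean algorithm in ℚ[m]:
  -4m**3 - 32m**2 - 76m - 48 = (-4)(m**3 + 6m**2 - 32) + (-8m**2 - 76m - 176)
  m**3 + 6m**2 - 32 = (-(1/8)m + 7/16)(-8m**2 - 76m - 176) + ((45/4)m + 45)
  -8m**2 - 76m - 176 = (-(32/45)m - 176/45)((45/4)m + 45) + (0)
Last nonzero remainder: (45/4)m + 45. Dividing through by 45/4 gives the monic gcd m + 4.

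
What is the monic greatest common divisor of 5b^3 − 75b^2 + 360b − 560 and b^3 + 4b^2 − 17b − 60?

b − 4

Euclidean algorithm in ℚ[b]:
  5b^3 − 75b^2 + 360b − 560 = (5)(b^3 + 4b^2 − 17b − 60) + (−95b^2 + 445b − 260)
  b^3 + 4b^2 − 17b − 60 = (−(1/95)b − 33/361)(−95b^2 + 445b − 260) + ((7560/361)b − 30240/361)
  −95b^2 + 445b − 260 = (−(6859/1512)b + 4693/1512)((7560/361)b − 30240/361) + (0)
Last nonzero remainder: (7560/361)b − 30240/361. Dividing through by 7560/361 gives the monic gcd b − 4.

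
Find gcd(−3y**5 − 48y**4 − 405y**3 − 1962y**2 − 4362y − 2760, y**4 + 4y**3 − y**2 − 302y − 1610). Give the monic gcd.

Repeated division with remainder:
  −3y**5 − 48y**4 − 405y**3 − 1962y**2 − 4362y − 2760 = (−3y − 36)(y**4 + 4y**3 − y**2 − 302y − 1610) + (−264y**3 − 2904y**2 − 20064y − 60720)
  y**4 + 4y**3 − y**2 − 302y − 1610 = (−(1/264)y + 7/264)(−264y**3 − 2904y**2 − 20064y − 60720) + (0)
Last nonzero remainder: −264y**3 − 2904y**2 − 20064y − 60720. Dividing through by −264 gives the monic gcd y**3 + 11y**2 + 76y + 230.

y**3 + 11y**2 + 76y + 230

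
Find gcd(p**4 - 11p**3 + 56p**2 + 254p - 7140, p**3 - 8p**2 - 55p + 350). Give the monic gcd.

p**2 - 3p - 70

Apply the Euclidean algorithm:
  p**4 - 11p**3 + 56p**2 + 254p - 7140 = (p - 3)(p**3 - 8p**2 - 55p + 350) + (87p**2 - 261p - 6090)
  p**3 - 8p**2 - 55p + 350 = ((1/87)p - 5/87)(87p**2 - 261p - 6090) + (0)
Last nonzero remainder: 87p**2 - 261p - 6090. Dividing through by 87 gives the monic gcd p**2 - 3p - 70.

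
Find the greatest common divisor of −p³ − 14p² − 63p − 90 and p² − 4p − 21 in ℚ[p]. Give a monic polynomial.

Repeated division with remainder:
  −p³ − 14p² − 63p − 90 = (−p − 18)(p² − 4p − 21) + (−156p − 468)
  p² − 4p − 21 = (−(1/156)p + 7/156)(−156p − 468) + (0)
Last nonzero remainder: −156p − 468. Dividing through by −156 gives the monic gcd p + 3.

p + 3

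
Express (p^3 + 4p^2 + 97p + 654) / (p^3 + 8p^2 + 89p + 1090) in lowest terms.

Euclidean algorithm in ℚ[p]:
  p^3 + 4p^2 + 97p + 654 = (p^3 + 8p^2 + 89p + 1090) + (-4p^2 + 8p - 436)
  p^3 + 8p^2 + 89p + 1090 = (-(1/4)p - 5/2)(-4p^2 + 8p - 436) + (0)
Last nonzero remainder: -4p^2 + 8p - 436. Dividing through by -4 gives the monic gcd p^2 - 2p + 109.
Cancel p^2 - 2p + 109 from numerator and denominator to get the reduced form.

(p + 6)/(p + 10)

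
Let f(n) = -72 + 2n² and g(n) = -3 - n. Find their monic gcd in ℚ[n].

By polynomial division,
  2n² - 72 = (-2n + 6)(-n - 3) + (-54)
  -n - 3 = ((1/54)n + 1/18)(-54) + (0)
The last nonzero remainder is the constant -54, so the polynomials are coprime and gcd = 1.

1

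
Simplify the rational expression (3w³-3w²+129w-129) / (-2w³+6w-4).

(-3w²-129)/(2w²+2w-4)

Repeated division with remainder:
  3w³-3w²+129w-129 = (-3/2)(-2w³+6w-4) + (-3w²+138w-135)
  -2w³+6w-4 = ((2/3)w+92/3)(-3w²+138w-135) + (-4136w+4136)
  -3w²+138w-135 = ((3/4136)w-135/4136)(-4136w+4136) + (0)
Last nonzero remainder: -4136w+4136. Dividing through by -4136 gives the monic gcd w-1.
Cancel w-1 from numerator and denominator to get the reduced form.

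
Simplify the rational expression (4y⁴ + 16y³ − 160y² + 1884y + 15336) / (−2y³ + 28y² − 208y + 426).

(−2y² − 30y − 108)/(y − 3)

Apply the Euclidean algorithm:
  4y⁴ + 16y³ − 160y² + 1884y + 15336 = (−2y − 36)(−2y³ + 28y² − 208y + 426) + (432y² − 4752y + 30672)
  −2y³ + 28y² − 208y + 426 = (−(1/216)y + 1/72)(432y² − 4752y + 30672) + (0)
Last nonzero remainder: 432y² − 4752y + 30672. Dividing through by 432 gives the monic gcd y² − 11y + 71.
Cancel y² − 11y + 71 from numerator and denominator to get the reduced form.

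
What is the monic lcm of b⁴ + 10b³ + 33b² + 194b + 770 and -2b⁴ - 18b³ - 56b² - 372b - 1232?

b⁵ + 14b⁴ + 73b³ + 326b² + 1546b + 3080

Euclidean algorithm in ℚ[b]:
  b⁴ + 10b³ + 33b² + 194b + 770 = (-1/2)(-2b⁴ - 18b³ - 56b² - 372b - 1232) + (b³ + 5b² + 8b + 154)
  -2b⁴ - 18b³ - 56b² - 372b - 1232 = (-2b - 8)(b³ + 5b² + 8b + 154) + (0)
The last nonzero remainder b³ + 5b² + 8b + 154 is already monic.
Then lcm(f, g) = f·g / gcd(f, g); expanding and making the result monic gives the answer.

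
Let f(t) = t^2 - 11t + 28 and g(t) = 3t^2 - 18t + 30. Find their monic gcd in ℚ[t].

Apply the Euclidean algorithm:
  t^2 - 11t + 28 = (1/3)(3t^2 - 18t + 30) + (-5t + 18)
  3t^2 - 18t + 30 = (-(3/5)t + 36/25)(-5t + 18) + (102/25)
  -5t + 18 = (-(125/102)t + 75/17)(102/25) + (0)
The last nonzero remainder is the constant 102/25, so the polynomials are coprime and gcd = 1.

1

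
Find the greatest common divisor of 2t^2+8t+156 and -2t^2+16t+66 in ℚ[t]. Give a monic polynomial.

Apply the Euclidean algorithm:
  2t^2+8t+156 = (-1)(-2t^2+16t+66) + (24t+222)
  -2t^2+16t+66 = (-(1/12)t+23/16)(24t+222) + (-2025/8)
  24t+222 = (-(64/675)t-592/675)(-2025/8) + (0)
The last nonzero remainder is the constant -2025/8, so the polynomials are coprime and gcd = 1.

1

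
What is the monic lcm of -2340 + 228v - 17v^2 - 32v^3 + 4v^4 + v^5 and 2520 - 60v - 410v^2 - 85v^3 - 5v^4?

By polynomial division,
  v^5 + 4v^4 - 32v^3 - 17v^2 + 228v - 2340 = (-(1/5)v + 13/5)(-5v^4 - 85v^3 - 410v^2 - 60v + 2520) + (107v^3 + 1037v^2 + 888v - 8892)
  -5v^4 - 85v^3 - 410v^2 - 60v + 2520 = (-(5/107)v - 3910/11449)(107v^3 + 1037v^2 + 888v - 8892) + (-(164340/11449)v^2 - (1972080/11449)v - 5916240/11449)
  107v^3 + 1037v^2 + 888v - 8892 = (-(1225043/164340)v + 2827903/164340)(-(164340/11449)v^2 - (1972080/11449)v - 5916240/11449) + (0)
Last nonzero remainder: -(164340/11449)v^2 - (1972080/11449)v - 5916240/11449. Dividing through by -164340/11449 gives the monic gcd v^2 + 12v + 36.
Then lcm(f, g) = f·g / gcd(f, g); expanding and making the result monic gives the answer.

32760 - 14892v - 962v^2 + 591v^3 - 233v^4 - 26v^5 + 9v^6 + v^7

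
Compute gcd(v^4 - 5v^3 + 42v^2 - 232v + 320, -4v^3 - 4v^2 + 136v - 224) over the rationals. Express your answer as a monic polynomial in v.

v^2 - 6v + 8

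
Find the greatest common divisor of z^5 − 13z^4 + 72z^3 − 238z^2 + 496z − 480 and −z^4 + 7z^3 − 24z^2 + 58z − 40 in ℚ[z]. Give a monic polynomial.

z^3 − 6z^2 + 18z − 40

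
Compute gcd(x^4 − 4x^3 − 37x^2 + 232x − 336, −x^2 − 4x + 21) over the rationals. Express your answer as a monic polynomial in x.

x^2 + 4x − 21

By polynomial division,
  x^4 − 4x^3 − 37x^2 + 232x − 336 = (−x^2 + 8x − 16)(−x^2 − 4x + 21) + (0)
Last nonzero remainder: −x^2 − 4x + 21. Dividing through by −1 gives the monic gcd x^2 + 4x − 21.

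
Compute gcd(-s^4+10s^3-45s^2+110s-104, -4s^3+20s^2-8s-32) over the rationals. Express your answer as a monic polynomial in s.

s^2-6s+8

By polynomial division,
  -s^4+10s^3-45s^2+110s-104 = ((1/4)s-5/4)(-4s^3+20s^2-8s-32) + (-18s^2+108s-144)
  -4s^3+20s^2-8s-32 = ((2/9)s+2/9)(-18s^2+108s-144) + (0)
Last nonzero remainder: -18s^2+108s-144. Dividing through by -18 gives the monic gcd s^2-6s+8.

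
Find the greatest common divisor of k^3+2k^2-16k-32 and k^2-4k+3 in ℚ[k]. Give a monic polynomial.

1

Apply the Euclidean algorithm:
  k^3+2k^2-16k-32 = (k+6)(k^2-4k+3) + (5k-50)
  k^2-4k+3 = ((1/5)k+6/5)(5k-50) + (63)
  5k-50 = ((5/63)k-50/63)(63) + (0)
The last nonzero remainder is the constant 63, so the polynomials are coprime and gcd = 1.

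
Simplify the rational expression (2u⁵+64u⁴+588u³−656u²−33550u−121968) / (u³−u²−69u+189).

Euclidean algorithm in ℚ[u]:
  2u⁵+64u⁴+588u³−656u²−33550u−121968 = (2u²+66u+792)(u³−u²−69u+189) + (4312u²+8624u−271656)
  u³−u²−69u+189 = ((1/4312)u−3/4312)(4312u²+8624u−271656) + (0)
Last nonzero remainder: 4312u²+8624u−271656. Dividing through by 4312 gives the monic gcd u²+2u−63.
Cancel u²+2u−63 from numerator and denominator to get the reduced form.

(2u³+60u²+594u+1936)/(u−3)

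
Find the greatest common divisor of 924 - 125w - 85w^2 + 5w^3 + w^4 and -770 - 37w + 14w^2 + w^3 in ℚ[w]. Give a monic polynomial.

-77 + 4w + w^2

Euclidean algorithm in ℚ[w]:
  w^4 + 5w^3 - 85w^2 - 125w + 924 = (w - 9)(w^3 + 14w^2 - 37w - 770) + (78w^2 + 312w - 6006)
  w^3 + 14w^2 - 37w - 770 = ((1/78)w + 5/39)(78w^2 + 312w - 6006) + (0)
Last nonzero remainder: 78w^2 + 312w - 6006. Dividing through by 78 gives the monic gcd w^2 + 4w - 77.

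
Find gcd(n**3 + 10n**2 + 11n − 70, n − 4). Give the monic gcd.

1

Repeated division with remainder:
  n**3 + 10n**2 + 11n − 70 = (n**2 + 14n + 67)(n − 4) + (198)
  n − 4 = ((1/198)n − 2/99)(198) + (0)
The last nonzero remainder is the constant 198, so the polynomials are coprime and gcd = 1.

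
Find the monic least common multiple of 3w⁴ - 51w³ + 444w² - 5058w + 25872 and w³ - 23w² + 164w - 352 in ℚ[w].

w⁵ - 21w⁴ + 216w³ - 2278w² + 15368w - 34496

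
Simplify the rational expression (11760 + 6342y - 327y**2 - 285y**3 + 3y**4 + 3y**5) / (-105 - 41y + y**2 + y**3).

Apply the Euclidean algorithm:
  3y**5 + 3y**4 - 285y**3 - 327y**2 + 6342y + 11760 = (3y**2 - 162)(y**3 + y**2 - 41y - 105) + (150y**2 - 300y - 5250)
  y**3 + y**2 - 41y - 105 = ((1/150)y + 1/50)(150y**2 - 300y - 5250) + (0)
Last nonzero remainder: 150y**2 - 300y - 5250. Dividing through by 150 gives the monic gcd y**2 - 2y - 35.
Cancel y**2 - 2y - 35 from numerator and denominator to get the reduced form.

(-336 - 162y + 9y**2 + 3y**3)/(3 + y)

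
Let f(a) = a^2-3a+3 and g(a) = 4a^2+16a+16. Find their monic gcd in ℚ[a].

1

Repeated division with remainder:
  a^2-3a+3 = (1/4)(4a^2+16a+16) + (-7a-1)
  4a^2+16a+16 = (-(4/7)a-108/49)(-7a-1) + (676/49)
  -7a-1 = (-(343/676)a-49/676)(676/49) + (0)
The last nonzero remainder is the constant 676/49, so the polynomials are coprime and gcd = 1.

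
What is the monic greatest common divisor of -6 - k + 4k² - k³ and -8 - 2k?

1

By polynomial division,
  -k³ + 4k² - k - 6 = ((1/2)k² - 4k + 33/2)(-2k - 8) + (126)
  -2k - 8 = (-(1/63)k - 4/63)(126) + (0)
The last nonzero remainder is the constant 126, so the polynomials are coprime and gcd = 1.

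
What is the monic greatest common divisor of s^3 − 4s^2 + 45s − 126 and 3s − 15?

1

Apply the Euclidean algorithm:
  s^3 − 4s^2 + 45s − 126 = ((1/3)s^2 + (1/3)s + 50/3)(3s − 15) + (124)
  3s − 15 = ((3/124)s − 15/124)(124) + (0)
The last nonzero remainder is the constant 124, so the polynomials are coprime and gcd = 1.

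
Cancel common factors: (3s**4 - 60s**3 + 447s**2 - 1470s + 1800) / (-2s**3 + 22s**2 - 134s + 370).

(-3s**3 + 45s**2 - 222s + 360)/(2s**2 - 12s + 74)

Euclidean algorithm in ℚ[s]:
  3s**4 - 60s**3 + 447s**2 - 1470s + 1800 = (-(3/2)s + 27/2)(-2s**3 + 22s**2 - 134s + 370) + (-51s**2 + 894s - 3195)
  -2s**3 + 22s**2 - 134s + 370 = ((2/51)s + 74/289)(-51s**2 + 894s - 3195) + (-(68672/289)s + 343360/289)
  -51s**2 + 894s - 3195 = ((14739/68672)s - 184671/68672)(-(68672/289)s + 343360/289) + (0)
Last nonzero remainder: -(68672/289)s + 343360/289. Dividing through by -68672/289 gives the monic gcd s - 5.
Cancel s - 5 from numerator and denominator to get the reduced form.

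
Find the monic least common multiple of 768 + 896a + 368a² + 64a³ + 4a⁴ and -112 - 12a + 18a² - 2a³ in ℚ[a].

5376 + 4160a + 304a² - 340a³ - 56a⁴ + 5a⁵ + a⁶

Apply the Euclidean algorithm:
  4a⁴ + 64a³ + 368a² + 896a + 768 = (-2a - 50)(-2a³ + 18a² - 12a - 112) + (1244a² + 72a - 4832)
  -2a³ + 18a² - 12a - 112 = (-(1/622)a + 2817/193442)(1244a² + 72a - 4832) + (-(2013440/96721)a - 4026880/96721)
  1244a² + 72a - 4832 = (-(30080231/503360)a + 14604871/125840)(-(2013440/96721)a - 4026880/96721) + (0)
Last nonzero remainder: -(2013440/96721)a - 4026880/96721. Dividing through by -2013440/96721 gives the monic gcd a + 2.
Then lcm(f, g) = f·g / gcd(f, g); expanding and making the result monic gives the answer.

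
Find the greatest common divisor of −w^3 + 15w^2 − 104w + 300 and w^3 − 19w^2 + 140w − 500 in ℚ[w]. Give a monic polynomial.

w^2 − 9w + 50

Repeated division with remainder:
  −w^3 + 15w^2 − 104w + 300 = (−1)(w^3 − 19w^2 + 140w − 500) + (−4w^2 + 36w − 200)
  w^3 − 19w^2 + 140w − 500 = (−(1/4)w + 5/2)(−4w^2 + 36w − 200) + (0)
Last nonzero remainder: −4w^2 + 36w − 200. Dividing through by −4 gives the monic gcd w^2 − 9w + 50.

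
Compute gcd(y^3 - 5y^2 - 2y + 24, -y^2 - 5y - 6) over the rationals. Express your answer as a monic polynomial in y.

Repeated division with remainder:
  y^3 - 5y^2 - 2y + 24 = (-y + 10)(-y^2 - 5y - 6) + (42y + 84)
  -y^2 - 5y - 6 = (-(1/42)y - 1/14)(42y + 84) + (0)
Last nonzero remainder: 42y + 84. Dividing through by 42 gives the monic gcd y + 2.

y + 2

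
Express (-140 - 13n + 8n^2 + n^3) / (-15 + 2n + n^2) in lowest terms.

(-28 + 3n + n^2)/(-3 + n)

Euclidean algorithm in ℚ[n]:
  n^3 + 8n^2 - 13n - 140 = (n + 6)(n^2 + 2n - 15) + (-10n - 50)
  n^2 + 2n - 15 = (-(1/10)n + 3/10)(-10n - 50) + (0)
Last nonzero remainder: -10n - 50. Dividing through by -10 gives the monic gcd n + 5.
Cancel n + 5 from numerator and denominator to get the reduced form.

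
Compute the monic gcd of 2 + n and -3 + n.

Apply the Euclidean algorithm:
  n + 2 = (n - 3) + (5)
  n - 3 = ((1/5)n - 3/5)(5) + (0)
The last nonzero remainder is the constant 5, so the polynomials are coprime and gcd = 1.

1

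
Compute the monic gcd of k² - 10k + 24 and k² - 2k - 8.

Euclidean algorithm in ℚ[k]:
  k² - 10k + 24 = (k² - 2k - 8) + (-8k + 32)
  k² - 2k - 8 = (-(1/8)k - 1/4)(-8k + 32) + (0)
Last nonzero remainder: -8k + 32. Dividing through by -8 gives the monic gcd k - 4.

k - 4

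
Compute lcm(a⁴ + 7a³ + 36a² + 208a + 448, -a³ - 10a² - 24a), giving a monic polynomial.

Apply the Euclidean algorithm:
  a⁴ + 7a³ + 36a² + 208a + 448 = (-a + 3)(-a³ - 10a² - 24a) + (42a² + 280a + 448)
  -a³ - 10a² - 24a = (-(1/42)a - 5/63)(42a² + 280a + 448) + ((80/9)a + 320/9)
  42a² + 280a + 448 = ((189/40)a + 63/5)((80/9)a + 320/9) + (0)
Last nonzero remainder: (80/9)a + 320/9. Dividing through by 80/9 gives the monic gcd a + 4.
Then lcm(f, g) = f·g / gcd(f, g); expanding and making the result monic gives the answer.

a⁶ + 13a⁵ + 78a⁴ + 424a³ + 1696a² + 2688a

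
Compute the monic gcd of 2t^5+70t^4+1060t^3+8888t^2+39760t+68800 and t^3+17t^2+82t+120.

t^2+14t+40

Euclidean algorithm in ℚ[t]:
  2t^5+70t^4+1060t^3+8888t^2+39760t+68800 = (2t^2+36t+284)(t^3+17t^2+82t+120) + (868t^2+12152t+34720)
  t^3+17t^2+82t+120 = ((1/868)t+3/868)(868t^2+12152t+34720) + (0)
Last nonzero remainder: 868t^2+12152t+34720. Dividing through by 868 gives the monic gcd t^2+14t+40.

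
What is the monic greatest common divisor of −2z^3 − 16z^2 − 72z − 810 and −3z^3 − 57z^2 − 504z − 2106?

By polynomial division,
  −2z^3 − 16z^2 − 72z − 810 = (2/3)(−3z^3 − 57z^2 − 504z − 2106) + (22z^2 + 264z + 594)
  −3z^3 − 57z^2 − 504z − 2106 = (−(3/22)z − 21/22)(22z^2 + 264z + 594) + (−171z − 1539)
  22z^2 + 264z + 594 = (−(22/171)z − 22/57)(−171z − 1539) + (0)
Last nonzero remainder: −171z − 1539. Dividing through by −171 gives the monic gcd z + 9.

z + 9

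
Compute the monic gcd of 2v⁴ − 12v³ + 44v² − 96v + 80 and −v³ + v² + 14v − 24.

v − 2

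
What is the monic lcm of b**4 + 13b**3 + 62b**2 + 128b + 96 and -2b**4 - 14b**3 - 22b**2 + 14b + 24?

b**6 + 13b**5 + 61b**4 + 115b**3 + 34b**2 - 128b - 96

Apply the Euclidean algorithm:
  b**4 + 13b**3 + 62b**2 + 128b + 96 = (-1/2)(-2b**4 - 14b**3 - 22b**2 + 14b + 24) + (6b**3 + 51b**2 + 135b + 108)
  -2b**4 - 14b**3 - 22b**2 + 14b + 24 = (-(1/3)b + 1/2)(6b**3 + 51b**2 + 135b + 108) + (-(5/2)b**2 - (35/2)b - 30)
  6b**3 + 51b**2 + 135b + 108 = (-(12/5)b - 18/5)(-(5/2)b**2 - (35/2)b - 30) + (0)
Last nonzero remainder: -(5/2)b**2 - (35/2)b - 30. Dividing through by -5/2 gives the monic gcd b**2 + 7b + 12.
Then lcm(f, g) = f·g / gcd(f, g); expanding and making the result monic gives the answer.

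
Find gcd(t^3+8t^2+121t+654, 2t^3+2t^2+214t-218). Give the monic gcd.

Repeated division with remainder:
  t^3+8t^2+121t+654 = (1/2)(2t^3+2t^2+214t-218) + (7t^2+14t+763)
  2t^3+2t^2+214t-218 = ((2/7)t-2/7)(7t^2+14t+763) + (0)
Last nonzero remainder: 7t^2+14t+763. Dividing through by 7 gives the monic gcd t^2+2t+109.

t^2+2t+109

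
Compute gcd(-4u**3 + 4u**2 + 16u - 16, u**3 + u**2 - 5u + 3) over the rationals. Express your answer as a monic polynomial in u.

Repeated division with remainder:
  -4u**3 + 4u**2 + 16u - 16 = (-4)(u**3 + u**2 - 5u + 3) + (8u**2 - 4u - 4)
  u**3 + u**2 - 5u + 3 = ((1/8)u + 3/16)(8u**2 - 4u - 4) + (-(15/4)u + 15/4)
  8u**2 - 4u - 4 = (-(32/15)u - 16/15)(-(15/4)u + 15/4) + (0)
Last nonzero remainder: -(15/4)u + 15/4. Dividing through by -15/4 gives the monic gcd u - 1.

u - 1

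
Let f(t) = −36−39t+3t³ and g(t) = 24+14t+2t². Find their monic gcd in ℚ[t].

Apply the Euclidean algorithm:
  3t³−39t−36 = ((3/2)t−21/2)(2t²+14t+24) + (72t+216)
  2t²+14t+24 = ((1/36)t+1/9)(72t+216) + (0)
Last nonzero remainder: 72t+216. Dividing through by 72 gives the monic gcd t+3.

3+t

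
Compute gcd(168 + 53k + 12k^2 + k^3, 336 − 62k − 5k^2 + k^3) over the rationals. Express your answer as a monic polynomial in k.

8 + k

By polynomial division,
  k^3 + 12k^2 + 53k + 168 = (k^3 − 5k^2 − 62k + 336) + (17k^2 + 115k − 168)
  k^3 − 5k^2 − 62k + 336 = ((1/17)k − 200/289)(17k^2 + 115k − 168) + ((7938/289)k + 63504/289)
  17k^2 + 115k − 168 = ((4913/7938)k − 289/378)((7938/289)k + 63504/289) + (0)
Last nonzero remainder: (7938/289)k + 63504/289. Dividing through by 7938/289 gives the monic gcd k + 8.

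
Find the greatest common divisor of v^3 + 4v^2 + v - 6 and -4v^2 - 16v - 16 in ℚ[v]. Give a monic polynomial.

v + 2

Apply the Euclidean algorithm:
  v^3 + 4v^2 + v - 6 = (-(1/4)v)(-4v^2 - 16v - 16) + (-3v - 6)
  -4v^2 - 16v - 16 = ((4/3)v + 8/3)(-3v - 6) + (0)
Last nonzero remainder: -3v - 6. Dividing through by -3 gives the monic gcd v + 2.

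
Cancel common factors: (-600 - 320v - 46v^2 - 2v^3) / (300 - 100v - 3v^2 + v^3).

(-60 - 26v - 2v^2)/(30 - 13v + v^2)

Repeated division with remainder:
  -2v^3 - 46v^2 - 320v - 600 = (-2)(v^3 - 3v^2 - 100v + 300) + (-52v^2 - 520v)
  v^3 - 3v^2 - 100v + 300 = (-(1/52)v + 1/4)(-52v^2 - 520v) + (30v + 300)
  -52v^2 - 520v = (-(26/15)v)(30v + 300) + (0)
Last nonzero remainder: 30v + 300. Dividing through by 30 gives the monic gcd v + 10.
Cancel v + 10 from numerator and denominator to get the reduced form.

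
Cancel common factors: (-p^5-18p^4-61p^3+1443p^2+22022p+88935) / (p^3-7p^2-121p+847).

(-p^3-18p^2-182p-735)/(p-7)

By polynomial division,
  -p^5-18p^4-61p^3+1443p^2+22022p+88935 = (-p^2-25p-357)(p^3-7p^2-121p+847) + (-3234p^2+391314)
  p^3-7p^2-121p+847 = (-(1/3234)p+1/462)(-3234p^2+391314) + (0)
Last nonzero remainder: -3234p^2+391314. Dividing through by -3234 gives the monic gcd p^2-121.
Cancel p^2-121 from numerator and denominator to get the reduced form.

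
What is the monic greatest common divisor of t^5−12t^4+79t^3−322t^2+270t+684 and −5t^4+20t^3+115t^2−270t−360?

t^3−8t^2+9t+18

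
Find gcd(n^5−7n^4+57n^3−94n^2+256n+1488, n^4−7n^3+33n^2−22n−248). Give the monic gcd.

Euclidean algorithm in ℚ[n]:
  n^5−7n^4+57n^3−94n^2+256n+1488 = (n)(n^4−7n^3+33n^2−22n−248) + (24n^3−72n^2+504n+1488)
  n^4−7n^3+33n^2−22n−248 = ((1/24)n−1/6)(24n^3−72n^2+504n+1488) + (0)
Last nonzero remainder: 24n^3−72n^2+504n+1488. Dividing through by 24 gives the monic gcd n^3−3n^2+21n+62.

n^3−3n^2+21n+62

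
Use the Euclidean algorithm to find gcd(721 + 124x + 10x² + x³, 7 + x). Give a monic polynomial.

7 + x

Apply the Euclidean algorithm:
  x³ + 10x² + 124x + 721 = (x² + 3x + 103)(x + 7) + (0)
The last nonzero remainder x + 7 is already monic.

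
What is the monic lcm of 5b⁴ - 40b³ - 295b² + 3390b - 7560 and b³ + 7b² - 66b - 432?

By polynomial division,
  5b⁴ - 40b³ - 295b² + 3390b - 7560 = (5b - 75)(b³ + 7b² - 66b - 432) + (560b² + 600b - 39960)
  b³ + 7b² - 66b - 432 = ((1/560)b + 83/7840)(560b² + 600b - 39960) + (-(195/196)b - 1755/196)
  560b² + 600b - 39960 = (-(21952/39)b + 58016/13)(-(195/196)b - 1755/196) + (0)
Last nonzero remainder: -(195/196)b - 1755/196. Dividing through by -195/196 gives the monic gcd b + 9.
Then lcm(f, g) = f·g / gcd(f, g); expanding and making the result monic gives the answer.

b⁶ - 10b⁵ - 91b⁴ + 1180b³ - 36b² - 29520b + 72576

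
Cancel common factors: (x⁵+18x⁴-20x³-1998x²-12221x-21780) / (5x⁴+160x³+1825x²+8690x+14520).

(x³+3x²-109x-495)/(5x²+85x+330)

Euclidean algorithm in ℚ[x]:
  x⁵+18x⁴-20x³-1998x²-12221x-21780 = ((1/5)x-14/5)(5x⁴+160x³+1825x²+8690x+14520) + (63x³+1374x²+9207x+18876)
  5x⁴+160x³+1825x²+8690x+14520 = ((5/63)x+1070/1323)(63x³+1374x²+9207x+18876) + (-(7480/441)x²-(37400/147)x-329120/441)
  63x³+1374x²+9207x+18876 = (-(27783/7480)x-17199/680)(-(7480/441)x²-(37400/147)x-329120/441) + (0)
Last nonzero remainder: -(7480/441)x²-(37400/147)x-329120/441. Dividing through by -7480/441 gives the monic gcd x²+15x+44.
Cancel x²+15x+44 from numerator and denominator to get the reduced form.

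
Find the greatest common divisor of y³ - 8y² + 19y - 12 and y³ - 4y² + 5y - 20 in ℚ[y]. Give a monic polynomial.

y - 4

Euclidean algorithm in ℚ[y]:
  y³ - 8y² + 19y - 12 = (y³ - 4y² + 5y - 20) + (-4y² + 14y + 8)
  y³ - 4y² + 5y - 20 = (-(1/4)y + 1/8)(-4y² + 14y + 8) + ((21/4)y - 21)
  -4y² + 14y + 8 = (-(16/21)y - 8/21)((21/4)y - 21) + (0)
Last nonzero remainder: (21/4)y - 21. Dividing through by 21/4 gives the monic gcd y - 4.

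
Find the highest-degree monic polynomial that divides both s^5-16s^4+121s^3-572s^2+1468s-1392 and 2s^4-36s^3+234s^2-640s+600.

Apply the Euclidean algorithm:
  s^5-16s^4+121s^3-572s^2+1468s-1392 = ((1/2)s+1)(2s^4-36s^3+234s^2-640s+600) + (40s^3-486s^2+1808s-1992)
  2s^4-36s^3+234s^2-640s+600 = ((1/20)s-117/400)(40s^3-486s^2+1808s-1992) + ((289/200)s^2-(289/25)s+867/50)
  40s^3-486s^2+1808s-1992 = ((8000/289)s-33200/289)((289/200)s^2-(289/25)s+867/50) + (0)
Last nonzero remainder: (289/200)s^2-(289/25)s+867/50. Dividing through by 289/200 gives the monic gcd s^2-8s+12.

s^2-8s+12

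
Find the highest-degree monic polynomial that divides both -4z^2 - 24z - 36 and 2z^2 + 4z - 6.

z + 3

Repeated division with remainder:
  -4z^2 - 24z - 36 = (-2)(2z^2 + 4z - 6) + (-16z - 48)
  2z^2 + 4z - 6 = (-(1/8)z + 1/8)(-16z - 48) + (0)
Last nonzero remainder: -16z - 48. Dividing through by -16 gives the monic gcd z + 3.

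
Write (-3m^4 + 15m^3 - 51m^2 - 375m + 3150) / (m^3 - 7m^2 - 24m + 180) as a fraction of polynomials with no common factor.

(-3m^3 + 30m^2 - 201m + 630)/(m^2 - 12m + 36)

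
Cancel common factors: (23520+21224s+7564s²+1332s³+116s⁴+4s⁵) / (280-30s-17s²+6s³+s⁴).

By polynomial division,
  4s⁵+116s⁴+1332s³+7564s²+21224s+23520 = (4s+92)(s⁴+6s³-17s²-30s+280) + (848s³+9248s²+22864s-2240)
  s⁴+6s³-17s²-30s+280 = ((1/848)s-65/11236)(848s³+9248s²+22864s-2240) + ((26790/2809)s²+(294690/2809)s+750120/2809)
  848s³+9248s²+22864s-2240 = ((1191016/13395)s-22472/2679)((26790/2809)s²+(294690/2809)s+750120/2809) + (0)
Last nonzero remainder: (26790/2809)s²+(294690/2809)s+750120/2809. Dividing through by 26790/2809 gives the monic gcd s²+11s+28.
Cancel s²+11s+28 from numerator and denominator to get the reduced form.

(840+428s+72s²+4s³)/(10-5s+s²)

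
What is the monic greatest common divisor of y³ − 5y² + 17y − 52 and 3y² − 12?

1

Repeated division with remainder:
  y³ − 5y² + 17y − 52 = ((1/3)y − 5/3)(3y² − 12) + (21y − 72)
  3y² − 12 = ((1/7)y + 24/49)(21y − 72) + (1140/49)
  21y − 72 = ((343/380)y − 294/95)(1140/49) + (0)
The last nonzero remainder is the constant 1140/49, so the polynomials are coprime and gcd = 1.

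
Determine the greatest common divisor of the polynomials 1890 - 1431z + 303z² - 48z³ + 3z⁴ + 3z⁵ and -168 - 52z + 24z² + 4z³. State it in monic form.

-21 + 4z + z²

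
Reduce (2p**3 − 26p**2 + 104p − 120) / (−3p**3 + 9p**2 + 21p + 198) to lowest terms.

Euclidean algorithm in ℚ[p]:
  2p**3 − 26p**2 + 104p − 120 = (−2/3)(−3p**3 + 9p**2 + 21p + 198) + (−20p**2 + 118p + 12)
  −3p**3 + 9p**2 + 21p + 198 = ((3/20)p + 87/200)(−20p**2 + 118p + 12) + (−(3213/100)p + 9639/50)
  −20p**2 + 118p + 12 = ((2000/3213)p + 200/3213)(−(3213/100)p + 9639/50) + (0)
Last nonzero remainder: −(3213/100)p + 9639/50. Dividing through by −3213/100 gives the monic gcd p − 6.
Cancel p − 6 from numerator and denominator to get the reduced form.

(−2p**2 + 14p − 20)/(3p**2 + 9p + 33)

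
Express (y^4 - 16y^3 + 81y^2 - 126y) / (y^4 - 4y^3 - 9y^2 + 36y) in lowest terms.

(y^2 - 13y + 42)/(y^2 - y - 12)

Apply the Euclidean algorithm:
  y^4 - 16y^3 + 81y^2 - 126y = (y^4 - 4y^3 - 9y^2 + 36y) + (-12y^3 + 90y^2 - 162y)
  y^4 - 4y^3 - 9y^2 + 36y = (-(1/12)y - 7/24)(-12y^3 + 90y^2 - 162y) + ((15/4)y^2 - (45/4)y)
  -12y^3 + 90y^2 - 162y = (-(16/5)y + 72/5)((15/4)y^2 - (45/4)y) + (0)
Last nonzero remainder: (15/4)y^2 - (45/4)y. Dividing through by 15/4 gives the monic gcd y^2 - 3y.
Cancel y^2 - 3y from numerator and denominator to get the reduced form.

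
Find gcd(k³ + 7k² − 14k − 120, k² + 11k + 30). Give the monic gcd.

Euclidean algorithm in ℚ[k]:
  k³ + 7k² − 14k − 120 = (k − 4)(k² + 11k + 30) + (0)
The last nonzero remainder k² + 11k + 30 is already monic.

k² + 11k + 30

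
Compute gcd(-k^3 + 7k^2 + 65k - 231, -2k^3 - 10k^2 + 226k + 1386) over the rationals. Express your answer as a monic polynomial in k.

Repeated division with remainder:
  -k^3 + 7k^2 + 65k - 231 = (1/2)(-2k^3 - 10k^2 + 226k + 1386) + (12k^2 - 48k - 924)
  -2k^3 - 10k^2 + 226k + 1386 = (-(1/6)k - 3/2)(12k^2 - 48k - 924) + (0)
Last nonzero remainder: 12k^2 - 48k - 924. Dividing through by 12 gives the monic gcd k^2 - 4k - 77.

k^2 - 4k - 77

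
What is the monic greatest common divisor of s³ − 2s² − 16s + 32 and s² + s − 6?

s − 2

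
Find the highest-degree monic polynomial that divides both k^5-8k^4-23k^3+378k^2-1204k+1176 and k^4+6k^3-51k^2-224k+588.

By polynomial division,
  k^5-8k^4-23k^3+378k^2-1204k+1176 = (k-14)(k^4+6k^3-51k^2-224k+588) + (112k^3-112k^2-4928k+9408)
  k^4+6k^3-51k^2-224k+588 = ((1/112)k+1/16)(112k^3-112k^2-4928k+9408) + (0)
Last nonzero remainder: 112k^3-112k^2-4928k+9408. Dividing through by 112 gives the monic gcd k^3-k^2-44k+84.

k^3-k^2-44k+84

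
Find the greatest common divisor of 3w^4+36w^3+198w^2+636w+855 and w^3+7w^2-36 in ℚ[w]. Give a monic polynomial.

w+3

Euclidean algorithm in ℚ[w]:
  3w^4+36w^3+198w^2+636w+855 = (3w+15)(w^3+7w^2-36) + (93w^2+744w+1395)
  w^3+7w^2-36 = ((1/93)w-1/93)(93w^2+744w+1395) + (-7w-21)
  93w^2+744w+1395 = (-(93/7)w-465/7)(-7w-21) + (0)
Last nonzero remainder: -7w-21. Dividing through by -7 gives the monic gcd w+3.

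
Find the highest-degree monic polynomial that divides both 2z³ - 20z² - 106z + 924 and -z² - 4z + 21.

z + 7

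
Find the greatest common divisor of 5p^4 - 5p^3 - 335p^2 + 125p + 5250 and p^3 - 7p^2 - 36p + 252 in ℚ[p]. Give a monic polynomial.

p^2 - p - 42

Apply the Euclidean algorithm:
  5p^4 - 5p^3 - 335p^2 + 125p + 5250 = (5p + 30)(p^3 - 7p^2 - 36p + 252) + (55p^2 - 55p - 2310)
  p^3 - 7p^2 - 36p + 252 = ((1/55)p - 6/55)(55p^2 - 55p - 2310) + (0)
Last nonzero remainder: 55p^2 - 55p - 2310. Dividing through by 55 gives the monic gcd p^2 - p - 42.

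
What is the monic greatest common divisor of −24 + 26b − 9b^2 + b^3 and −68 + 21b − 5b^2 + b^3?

−4 + b

By polynomial division,
  b^3 − 9b^2 + 26b − 24 = (b^3 − 5b^2 + 21b − 68) + (−4b^2 + 5b + 44)
  b^3 − 5b^2 + 21b − 68 = (−(1/4)b + 15/16)(−4b^2 + 5b + 44) + ((437/16)b − 437/4)
  −4b^2 + 5b + 44 = (−(64/437)b − 176/437)((437/16)b − 437/4) + (0)
Last nonzero remainder: (437/16)b − 437/4. Dividing through by 437/16 gives the monic gcd b − 4.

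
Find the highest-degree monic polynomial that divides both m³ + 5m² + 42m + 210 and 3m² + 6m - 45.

By polynomial division,
  m³ + 5m² + 42m + 210 = ((1/3)m + 1)(3m² + 6m - 45) + (51m + 255)
  3m² + 6m - 45 = ((1/17)m - 3/17)(51m + 255) + (0)
Last nonzero remainder: 51m + 255. Dividing through by 51 gives the monic gcd m + 5.

m + 5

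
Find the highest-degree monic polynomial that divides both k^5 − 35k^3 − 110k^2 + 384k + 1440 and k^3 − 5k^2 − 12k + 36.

k^2 − 3k − 18

By polynomial division,
  k^5 − 35k^3 − 110k^2 + 384k + 1440 = (k^2 + 5k + 2)(k^3 − 5k^2 − 12k + 36) + (−76k^2 + 228k + 1368)
  k^3 − 5k^2 − 12k + 36 = (−(1/76)k + 1/38)(−76k^2 + 228k + 1368) + (0)
Last nonzero remainder: −76k^2 + 228k + 1368. Dividing through by −76 gives the monic gcd k^2 − 3k − 18.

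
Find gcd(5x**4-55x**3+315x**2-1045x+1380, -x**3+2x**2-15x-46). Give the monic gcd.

Repeated division with remainder:
  5x**4-55x**3+315x**2-1045x+1380 = (-5x+45)(-x**3+2x**2-15x-46) + (150x**2-600x+3450)
  -x**3+2x**2-15x-46 = (-(1/150)x-1/75)(150x**2-600x+3450) + (0)
Last nonzero remainder: 150x**2-600x+3450. Dividing through by 150 gives the monic gcd x**2-4x+23.

x**2-4x+23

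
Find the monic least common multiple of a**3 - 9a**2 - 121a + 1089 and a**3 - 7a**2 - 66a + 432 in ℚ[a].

Repeated division with remainder:
  a**3 - 9a**2 - 121a + 1089 = (a**3 - 7a**2 - 66a + 432) + (-2a**2 - 55a + 657)
  a**3 - 7a**2 - 66a + 432 = (-(1/2)a + 69/4)(-2a**2 - 55a + 657) + ((4845/4)a - 43605/4)
  -2a**2 - 55a + 657 = (-(8/4845)a - 292/4845)((4845/4)a - 43605/4) + (0)
Last nonzero remainder: (4845/4)a - 43605/4. Dividing through by 4845/4 gives the monic gcd a - 9.
Then lcm(f, g) = f·g / gcd(f, g); expanding and making the result monic gives the answer.

a**5 - 7a**4 - 187a**3 + 1279a**2 + 7986a - 52272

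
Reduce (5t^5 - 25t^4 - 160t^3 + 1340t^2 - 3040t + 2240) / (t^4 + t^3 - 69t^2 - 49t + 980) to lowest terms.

(5t^3 - 40t^2 + 100t - 80)/(t^2 - 2t - 35)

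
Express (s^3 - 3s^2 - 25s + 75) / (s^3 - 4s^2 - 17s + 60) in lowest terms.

(s + 5)/(s + 4)

Repeated division with remainder:
  s^3 - 3s^2 - 25s + 75 = (s^3 - 4s^2 - 17s + 60) + (s^2 - 8s + 15)
  s^3 - 4s^2 - 17s + 60 = (s + 4)(s^2 - 8s + 15) + (0)
The last nonzero remainder s^2 - 8s + 15 is already monic.
Cancel s^2 - 8s + 15 from numerator and denominator to get the reduced form.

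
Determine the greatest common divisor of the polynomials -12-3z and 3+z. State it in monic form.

By polynomial division,
  -3z-12 = (-3)(z+3) + (-3)
  z+3 = (-(1/3)z-1)(-3) + (0)
The last nonzero remainder is the constant -3, so the polynomials are coprime and gcd = 1.

1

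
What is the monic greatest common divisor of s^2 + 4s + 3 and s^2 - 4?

1

By polynomial division,
  s^2 + 4s + 3 = (s^2 - 4) + (4s + 7)
  s^2 - 4 = ((1/4)s - 7/16)(4s + 7) + (-15/16)
  4s + 7 = (-(64/15)s - 112/15)(-15/16) + (0)
The last nonzero remainder is the constant -15/16, so the polynomials are coprime and gcd = 1.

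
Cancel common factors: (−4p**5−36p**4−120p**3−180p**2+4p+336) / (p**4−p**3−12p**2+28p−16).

(−4p**3−24p**2−64p−84)/(p**2−4p+4)

Repeated division with remainder:
  −4p**5−36p**4−120p**3−180p**2+4p+336 = (−4p−40)(p**4−p**3−12p**2+28p−16) + (−208p**3−548p**2+1060p−304)
  p**4−p**3−12p**2+28p−16 = (−(1/208)p+189/10816)(−208p**3−548p**2+1060p−304) + ((7225/2704)p**2+(21675/2704)p−7225/676)
  −208p**3−548p**2+1060p−304 = (−(562432/7225)p+205504/7225)((7225/2704)p**2+(21675/2704)p−7225/676) + (0)
Last nonzero remainder: (7225/2704)p**2+(21675/2704)p−7225/676. Dividing through by 7225/2704 gives the monic gcd p**2+3p−4.
Cancel p**2+3p−4 from numerator and denominator to get the reduced form.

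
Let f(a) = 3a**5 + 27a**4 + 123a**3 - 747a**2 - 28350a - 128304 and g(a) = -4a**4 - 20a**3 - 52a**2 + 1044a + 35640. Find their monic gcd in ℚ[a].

a**3 - 5a**2 + 63a - 891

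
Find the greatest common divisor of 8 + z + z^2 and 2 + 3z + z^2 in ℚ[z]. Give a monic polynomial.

Repeated division with remainder:
  z^2 + z + 8 = (z^2 + 3z + 2) + (−2z + 6)
  z^2 + 3z + 2 = (−(1/2)z − 3)(−2z + 6) + (20)
  −2z + 6 = (−(1/10)z + 3/10)(20) + (0)
The last nonzero remainder is the constant 20, so the polynomials are coprime and gcd = 1.

1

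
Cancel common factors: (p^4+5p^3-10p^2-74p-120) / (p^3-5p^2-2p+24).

(p^3+9p^2+26p+30)/(p^2-p-6)

Apply the Euclidean algorithm:
  p^4+5p^3-10p^2-74p-120 = (p+10)(p^3-5p^2-2p+24) + (42p^2-78p-360)
  p^3-5p^2-2p+24 = ((1/42)p-11/147)(42p^2-78p-360) + ((36/49)p-144/49)
  42p^2-78p-360 = ((343/6)p+245/2)((36/49)p-144/49) + (0)
Last nonzero remainder: (36/49)p-144/49. Dividing through by 36/49 gives the monic gcd p-4.
Cancel p-4 from numerator and denominator to get the reduced form.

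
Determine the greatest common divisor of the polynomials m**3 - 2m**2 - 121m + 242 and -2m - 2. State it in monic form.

1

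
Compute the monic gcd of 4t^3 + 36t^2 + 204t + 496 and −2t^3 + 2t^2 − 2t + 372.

t^2 + 5t + 31

Apply the Euclidean algorithm:
  4t^3 + 36t^2 + 204t + 496 = (−2)(−2t^3 + 2t^2 − 2t + 372) + (40t^2 + 200t + 1240)
  −2t^3 + 2t^2 − 2t + 372 = (−(1/20)t + 3/10)(40t^2 + 200t + 1240) + (0)
Last nonzero remainder: 40t^2 + 200t + 1240. Dividing through by 40 gives the monic gcd t^2 + 5t + 31.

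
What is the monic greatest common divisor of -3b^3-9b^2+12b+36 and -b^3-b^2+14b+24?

Repeated division with remainder:
  -3b^3-9b^2+12b+36 = (3)(-b^3-b^2+14b+24) + (-6b^2-30b-36)
  -b^3-b^2+14b+24 = ((1/6)b-2/3)(-6b^2-30b-36) + (0)
Last nonzero remainder: -6b^2-30b-36. Dividing through by -6 gives the monic gcd b^2+5b+6.

b^2+5b+6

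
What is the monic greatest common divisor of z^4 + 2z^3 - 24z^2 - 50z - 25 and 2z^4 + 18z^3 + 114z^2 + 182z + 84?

z^2 + 2z + 1

Repeated division with remainder:
  z^4 + 2z^3 - 24z^2 - 50z - 25 = (1/2)(2z^4 + 18z^3 + 114z^2 + 182z + 84) + (-7z^3 - 81z^2 - 141z - 67)
  2z^4 + 18z^3 + 114z^2 + 182z + 84 = (-(2/7)z + 36/49)(-7z^3 - 81z^2 - 141z - 67) + ((6528/49)z^2 + (13056/49)z + 6528/49)
  -7z^3 - 81z^2 - 141z - 67 = (-(343/6528)z - 3283/6528)((6528/49)z^2 + (13056/49)z + 6528/49) + (0)
Last nonzero remainder: (6528/49)z^2 + (13056/49)z + 6528/49. Dividing through by 6528/49 gives the monic gcd z^2 + 2z + 1.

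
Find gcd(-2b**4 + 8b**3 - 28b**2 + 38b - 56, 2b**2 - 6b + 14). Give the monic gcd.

Repeated division with remainder:
  -2b**4 + 8b**3 - 28b**2 + 38b - 56 = (-b**2 + b - 4)(2b**2 - 6b + 14) + (0)
Last nonzero remainder: 2b**2 - 6b + 14. Dividing through by 2 gives the monic gcd b**2 - 3b + 7.

b**2 - 3b + 7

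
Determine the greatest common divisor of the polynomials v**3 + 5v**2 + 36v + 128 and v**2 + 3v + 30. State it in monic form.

1

Apply the Euclidean algorithm:
  v**3 + 5v**2 + 36v + 128 = (v + 2)(v**2 + 3v + 30) + (68)
  v**2 + 3v + 30 = ((1/68)v**2 + (3/68)v + 15/34)(68) + (0)
The last nonzero remainder is the constant 68, so the polynomials are coprime and gcd = 1.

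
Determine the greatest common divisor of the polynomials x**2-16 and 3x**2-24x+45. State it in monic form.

1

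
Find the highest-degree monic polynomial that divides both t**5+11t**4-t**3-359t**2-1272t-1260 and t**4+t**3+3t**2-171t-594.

t**2-3t-18

Repeated division with remainder:
  t**5+11t**4-t**3-359t**2-1272t-1260 = (t+10)(t**4+t**3+3t**2-171t-594) + (-14t**3-218t**2+1032t+4680)
  t**4+t**3+3t**2-171t-594 = (-(1/14)t+51/49)(-14t**3-218t**2+1032t+4680) + ((14877/49)t**2-(44631/49)t-267786/49)
  -14t**3-218t**2+1032t+4680 = (-(686/14877)t-12740/14877)((14877/49)t**2-(44631/49)t-267786/49) + (0)
Last nonzero remainder: (14877/49)t**2-(44631/49)t-267786/49. Dividing through by 14877/49 gives the monic gcd t**2-3t-18.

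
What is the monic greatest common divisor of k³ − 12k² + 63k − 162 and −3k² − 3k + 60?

1

Euclidean algorithm in ℚ[k]:
  k³ − 12k² + 63k − 162 = (−(1/3)k + 13/3)(−3k² − 3k + 60) + (96k − 422)
  −3k² − 3k + 60 = (−(1/32)k − 259/1536)(96k − 422) + (−8569/768)
  96k − 422 = (−(73728/8569)k + 324096/8569)(−8569/768) + (0)
The last nonzero remainder is the constant −8569/768, so the polynomials are coprime and gcd = 1.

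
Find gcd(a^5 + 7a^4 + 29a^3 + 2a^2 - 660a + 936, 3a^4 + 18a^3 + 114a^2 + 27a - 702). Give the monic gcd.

Repeated division with remainder:
  a^5 + 7a^4 + 29a^3 + 2a^2 - 660a + 936 = ((1/3)a + 1/3)(3a^4 + 18a^3 + 114a^2 + 27a - 702) + (-15a^3 - 45a^2 - 435a + 1170)
  3a^4 + 18a^3 + 114a^2 + 27a - 702 = (-(1/5)a - 3/5)(-15a^3 - 45a^2 - 435a + 1170) + (0)
Last nonzero remainder: -15a^3 - 45a^2 - 435a + 1170. Dividing through by -15 gives the monic gcd a^3 + 3a^2 + 29a - 78.

a^3 + 3a^2 + 29a - 78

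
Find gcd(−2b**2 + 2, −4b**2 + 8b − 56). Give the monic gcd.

1

Apply the Euclidean algorithm:
  −2b**2 + 2 = (1/2)(−4b**2 + 8b − 56) + (−4b + 30)
  −4b**2 + 8b − 56 = (b + 11/2)(−4b + 30) + (−221)
  −4b + 30 = ((4/221)b − 30/221)(−221) + (0)
The last nonzero remainder is the constant −221, so the polynomials are coprime and gcd = 1.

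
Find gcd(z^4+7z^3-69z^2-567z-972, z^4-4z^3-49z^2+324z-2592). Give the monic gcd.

Apply the Euclidean algorithm:
  z^4+7z^3-69z^2-567z-972 = (z^4-4z^3-49z^2+324z-2592) + (11z^3-20z^2-891z+1620)
  z^4-4z^3-49z^2+324z-2592 = ((1/11)z-24/121)(11z^3-20z^2-891z+1620) + ((3392/121)z^2-274752/121)
  11z^3-20z^2-891z+1620 = ((1331/3392)z-605/848)((3392/121)z^2-274752/121) + (0)
Last nonzero remainder: (3392/121)z^2-274752/121. Dividing through by 3392/121 gives the monic gcd z^2-81.

z^2-81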